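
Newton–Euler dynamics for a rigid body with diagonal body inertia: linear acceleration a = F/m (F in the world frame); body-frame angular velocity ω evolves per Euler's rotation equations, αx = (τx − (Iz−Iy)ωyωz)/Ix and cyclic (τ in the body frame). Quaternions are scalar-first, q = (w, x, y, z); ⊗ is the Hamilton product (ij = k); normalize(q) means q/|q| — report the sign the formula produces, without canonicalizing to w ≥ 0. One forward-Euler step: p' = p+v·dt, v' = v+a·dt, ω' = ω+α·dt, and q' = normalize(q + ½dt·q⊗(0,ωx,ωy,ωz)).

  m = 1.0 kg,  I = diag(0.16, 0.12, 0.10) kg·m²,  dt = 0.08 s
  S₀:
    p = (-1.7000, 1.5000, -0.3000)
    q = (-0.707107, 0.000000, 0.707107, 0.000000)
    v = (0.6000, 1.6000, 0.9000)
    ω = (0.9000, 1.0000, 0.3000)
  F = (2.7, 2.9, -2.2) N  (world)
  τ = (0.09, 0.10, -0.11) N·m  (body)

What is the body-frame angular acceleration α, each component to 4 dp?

α = (0.6000, 0.6983, -0.7400)

precession coupling ω×(Iω) = (-0.0060, 0.0162, -0.0360)
angular accel α = (0.6000, 0.6983, -0.7400)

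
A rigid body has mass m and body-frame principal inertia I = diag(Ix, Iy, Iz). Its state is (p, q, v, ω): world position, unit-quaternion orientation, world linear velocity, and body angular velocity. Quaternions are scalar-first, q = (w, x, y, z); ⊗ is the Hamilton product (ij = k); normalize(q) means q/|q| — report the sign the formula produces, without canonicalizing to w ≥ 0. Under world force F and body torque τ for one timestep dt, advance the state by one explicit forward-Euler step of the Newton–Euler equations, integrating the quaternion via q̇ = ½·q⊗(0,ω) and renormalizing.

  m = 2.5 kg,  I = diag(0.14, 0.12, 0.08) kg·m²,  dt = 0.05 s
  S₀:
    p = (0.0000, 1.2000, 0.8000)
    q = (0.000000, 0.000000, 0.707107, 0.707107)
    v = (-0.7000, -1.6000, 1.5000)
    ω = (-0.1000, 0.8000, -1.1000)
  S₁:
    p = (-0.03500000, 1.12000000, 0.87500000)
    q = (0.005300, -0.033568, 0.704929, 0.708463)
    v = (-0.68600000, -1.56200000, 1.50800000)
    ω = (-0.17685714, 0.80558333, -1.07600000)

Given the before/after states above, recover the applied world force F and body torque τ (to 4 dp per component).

Δv = v₁−v₀ = (0.01400000, 0.03800000, 0.00800000)
m·(v₁−v₀)/dt = (0.7000, 1.9000, 0.4000)
rate change Δω = (-0.07685714, 0.00558333, 0.02400000)
precession coupling = (0.0352, 0.0066, 0.0016)
I·α + gyro = (-0.1800, 0.0200, 0.0400)

F = (0.7000, 1.9000, 0.4000)
τ = (-0.1800, 0.0200, 0.0400)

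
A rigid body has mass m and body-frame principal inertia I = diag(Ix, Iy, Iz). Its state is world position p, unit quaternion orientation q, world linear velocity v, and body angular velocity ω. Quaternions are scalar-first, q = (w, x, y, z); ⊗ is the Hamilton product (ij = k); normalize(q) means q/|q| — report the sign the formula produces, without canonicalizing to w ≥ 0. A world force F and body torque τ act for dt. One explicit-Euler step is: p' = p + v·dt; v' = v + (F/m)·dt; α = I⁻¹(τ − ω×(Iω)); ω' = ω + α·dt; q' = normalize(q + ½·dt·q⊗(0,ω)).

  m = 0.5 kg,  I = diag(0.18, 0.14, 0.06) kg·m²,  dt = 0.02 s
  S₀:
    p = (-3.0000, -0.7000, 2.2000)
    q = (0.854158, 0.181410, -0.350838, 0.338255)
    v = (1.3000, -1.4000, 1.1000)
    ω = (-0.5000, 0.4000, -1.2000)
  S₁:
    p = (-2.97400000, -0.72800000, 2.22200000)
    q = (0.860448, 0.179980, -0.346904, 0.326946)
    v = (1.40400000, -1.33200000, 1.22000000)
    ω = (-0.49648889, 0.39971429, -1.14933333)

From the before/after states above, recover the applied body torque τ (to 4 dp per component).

rate change Δω = (0.00351111, -0.00028571, 0.05066667)
applied torque τ = (0.0700, 0.0700, 0.1600)

τ = (0.0700, 0.0700, 0.1600)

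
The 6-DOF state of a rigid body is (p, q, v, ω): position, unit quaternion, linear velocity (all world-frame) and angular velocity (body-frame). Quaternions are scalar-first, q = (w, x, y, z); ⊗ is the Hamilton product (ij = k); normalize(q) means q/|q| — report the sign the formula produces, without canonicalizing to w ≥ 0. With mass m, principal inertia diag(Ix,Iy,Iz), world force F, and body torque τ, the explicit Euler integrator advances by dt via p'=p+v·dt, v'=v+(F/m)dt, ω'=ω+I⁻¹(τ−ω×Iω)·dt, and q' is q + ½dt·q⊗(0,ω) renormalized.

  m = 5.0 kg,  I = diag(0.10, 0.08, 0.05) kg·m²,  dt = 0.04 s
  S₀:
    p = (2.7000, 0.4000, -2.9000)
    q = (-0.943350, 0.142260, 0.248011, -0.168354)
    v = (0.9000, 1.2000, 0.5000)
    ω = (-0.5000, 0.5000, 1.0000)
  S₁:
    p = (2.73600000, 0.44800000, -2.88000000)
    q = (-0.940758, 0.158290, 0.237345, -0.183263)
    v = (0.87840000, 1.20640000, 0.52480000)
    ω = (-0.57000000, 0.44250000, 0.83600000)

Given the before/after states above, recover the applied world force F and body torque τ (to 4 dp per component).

ω₁ − ω₀ = (-0.07000000, -0.05750000, -0.16400000)
precession coupling = (-0.0150, -0.0250, 0.0050)
τ = I·(Δω/dt) + ω₀×(Iω₀) = (-0.1900, -0.1400, -0.2000)
Δv = v₁−v₀ = (-0.02160000, 0.00640000, 0.02480000)
m·(v₁−v₀)/dt = (-2.7000, 0.8000, 3.1000)

F = (-2.7000, 0.8000, 3.1000)
τ = (-0.1900, -0.1400, -0.2000)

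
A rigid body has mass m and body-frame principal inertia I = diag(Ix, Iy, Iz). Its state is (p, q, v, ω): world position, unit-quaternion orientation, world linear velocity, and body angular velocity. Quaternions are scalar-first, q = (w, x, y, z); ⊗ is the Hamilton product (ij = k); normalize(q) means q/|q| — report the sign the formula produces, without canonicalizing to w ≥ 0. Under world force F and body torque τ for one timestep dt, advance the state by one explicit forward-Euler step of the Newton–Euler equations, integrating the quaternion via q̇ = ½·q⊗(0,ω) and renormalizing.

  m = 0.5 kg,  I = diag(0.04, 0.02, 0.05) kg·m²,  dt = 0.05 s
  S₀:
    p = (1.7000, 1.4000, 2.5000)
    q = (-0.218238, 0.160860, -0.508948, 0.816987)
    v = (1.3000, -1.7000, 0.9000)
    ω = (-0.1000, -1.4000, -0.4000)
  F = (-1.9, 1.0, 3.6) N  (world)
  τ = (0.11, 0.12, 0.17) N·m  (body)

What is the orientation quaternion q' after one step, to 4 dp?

2q̇ = q⊗(0,ω) = (-0.3696464, 1.3691848, 0.2881785, -0.1888036)
updated quaternion q' = (-0.2273, 0.1950, -0.5014, 0.8117)

q' = (-0.2273, 0.1950, -0.5014, 0.8117)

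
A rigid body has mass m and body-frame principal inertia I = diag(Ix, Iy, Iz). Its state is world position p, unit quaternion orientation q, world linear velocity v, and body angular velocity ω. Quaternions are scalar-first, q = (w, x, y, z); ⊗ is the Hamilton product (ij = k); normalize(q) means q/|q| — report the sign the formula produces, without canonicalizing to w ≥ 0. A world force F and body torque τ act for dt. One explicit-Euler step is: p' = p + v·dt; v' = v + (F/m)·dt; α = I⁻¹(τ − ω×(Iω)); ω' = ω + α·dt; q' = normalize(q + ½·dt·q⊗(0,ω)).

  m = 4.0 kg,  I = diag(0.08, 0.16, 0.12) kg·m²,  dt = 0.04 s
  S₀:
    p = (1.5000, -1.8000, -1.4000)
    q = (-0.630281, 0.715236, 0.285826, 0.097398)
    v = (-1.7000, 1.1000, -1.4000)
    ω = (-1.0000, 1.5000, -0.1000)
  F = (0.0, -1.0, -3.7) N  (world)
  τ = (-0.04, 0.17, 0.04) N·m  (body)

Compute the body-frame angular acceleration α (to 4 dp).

precession coupling ω×(Iω) = (0.0060, -0.0040, -0.1200)
(τ − ω×Iω)/I = (-0.5750, 1.0875, 1.3333)

α = (-0.5750, 1.0875, 1.3333)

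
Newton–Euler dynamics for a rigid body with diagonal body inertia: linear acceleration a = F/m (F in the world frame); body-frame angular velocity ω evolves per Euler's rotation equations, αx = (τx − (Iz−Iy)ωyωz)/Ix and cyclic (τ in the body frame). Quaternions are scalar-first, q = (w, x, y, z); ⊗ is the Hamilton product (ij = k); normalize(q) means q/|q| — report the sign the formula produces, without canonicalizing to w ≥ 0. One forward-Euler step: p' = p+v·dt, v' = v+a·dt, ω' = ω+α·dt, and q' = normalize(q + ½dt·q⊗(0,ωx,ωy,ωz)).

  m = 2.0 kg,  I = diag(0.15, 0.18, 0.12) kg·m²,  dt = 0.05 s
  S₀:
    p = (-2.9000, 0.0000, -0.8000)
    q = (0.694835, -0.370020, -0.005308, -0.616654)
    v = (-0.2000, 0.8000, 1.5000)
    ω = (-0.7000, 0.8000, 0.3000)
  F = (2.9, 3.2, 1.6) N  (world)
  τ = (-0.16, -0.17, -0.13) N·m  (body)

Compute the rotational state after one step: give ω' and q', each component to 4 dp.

precession coupling ω×(Iω) = (-0.0144, -0.0063, -0.0168)
angular accel α = (-0.9707, -0.9094, -0.9433)
ω' = ω + α·dt = (-0.7485, 0.7545, 0.2528)
q⊗(0,ω) = (-0.0697714, 0.0053463, 1.0985318, -0.0912811)
q' = normalize(q + ½dt·q⊗(0,ω)) = (0.6928, -0.3697, 0.0221, -0.6187)

ω' = (-0.7485, 0.7545, 0.2528)
q' = (0.6928, -0.3697, 0.0221, -0.6187)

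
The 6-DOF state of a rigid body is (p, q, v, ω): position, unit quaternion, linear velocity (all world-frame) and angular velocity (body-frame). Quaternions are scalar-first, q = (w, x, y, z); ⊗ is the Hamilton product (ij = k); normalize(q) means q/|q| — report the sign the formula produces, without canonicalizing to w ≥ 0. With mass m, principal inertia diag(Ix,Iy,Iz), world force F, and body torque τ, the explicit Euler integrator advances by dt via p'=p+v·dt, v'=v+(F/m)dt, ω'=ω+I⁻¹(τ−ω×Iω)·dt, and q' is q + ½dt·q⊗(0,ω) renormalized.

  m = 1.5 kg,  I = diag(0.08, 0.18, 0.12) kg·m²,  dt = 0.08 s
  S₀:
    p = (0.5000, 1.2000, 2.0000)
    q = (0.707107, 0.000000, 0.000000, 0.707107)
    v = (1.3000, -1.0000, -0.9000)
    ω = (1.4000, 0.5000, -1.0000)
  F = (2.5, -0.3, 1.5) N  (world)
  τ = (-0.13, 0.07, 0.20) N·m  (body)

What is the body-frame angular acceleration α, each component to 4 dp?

ω×(Iω) gyroscopic = (0.0300, 0.0560, 0.0700)
(τ − ω×Iω)/I = (-2.0000, 0.0778, 1.0833)

α = (-2.0000, 0.0778, 1.0833)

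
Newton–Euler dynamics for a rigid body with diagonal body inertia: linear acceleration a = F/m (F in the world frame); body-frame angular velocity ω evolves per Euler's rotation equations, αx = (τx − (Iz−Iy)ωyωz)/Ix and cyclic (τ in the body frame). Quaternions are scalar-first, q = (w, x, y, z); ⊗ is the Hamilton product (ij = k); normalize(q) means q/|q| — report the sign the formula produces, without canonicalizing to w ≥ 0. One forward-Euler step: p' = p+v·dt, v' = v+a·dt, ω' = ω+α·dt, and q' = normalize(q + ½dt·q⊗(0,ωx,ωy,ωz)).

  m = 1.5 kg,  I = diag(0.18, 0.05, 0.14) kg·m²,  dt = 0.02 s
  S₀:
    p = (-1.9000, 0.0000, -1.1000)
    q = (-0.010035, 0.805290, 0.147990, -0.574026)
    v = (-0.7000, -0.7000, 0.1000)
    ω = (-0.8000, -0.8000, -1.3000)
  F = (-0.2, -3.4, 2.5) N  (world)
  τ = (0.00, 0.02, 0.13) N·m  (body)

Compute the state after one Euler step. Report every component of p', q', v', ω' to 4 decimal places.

new position p' = (-1.9140, -0.0140, -1.0980)
v' = v + a·dt = (-0.7027, -0.7453, 0.1333)
gyro term ω×Iω = (0.0936, 0.0416, -0.0832)
angular accel α = (-0.5200, -0.4320, 1.5229)
ω' = ω + α·dt = (-0.8104, -0.8086, -1.2695)
Hamilton product q⊗(0,ω) = (0.0163902, -0.6435798, 1.5141258, -0.5127945)
q + ½dt·q⊗(0,ω), renormalized = (-0.0099, 0.7987, 0.1631, -0.5791)

p' = (-1.9140, -0.0140, -1.0980)
q' = (-0.0099, 0.7987, 0.1631, -0.5791)
v' = (-0.7027, -0.7453, 0.1333)
ω' = (-0.8104, -0.8086, -1.2695)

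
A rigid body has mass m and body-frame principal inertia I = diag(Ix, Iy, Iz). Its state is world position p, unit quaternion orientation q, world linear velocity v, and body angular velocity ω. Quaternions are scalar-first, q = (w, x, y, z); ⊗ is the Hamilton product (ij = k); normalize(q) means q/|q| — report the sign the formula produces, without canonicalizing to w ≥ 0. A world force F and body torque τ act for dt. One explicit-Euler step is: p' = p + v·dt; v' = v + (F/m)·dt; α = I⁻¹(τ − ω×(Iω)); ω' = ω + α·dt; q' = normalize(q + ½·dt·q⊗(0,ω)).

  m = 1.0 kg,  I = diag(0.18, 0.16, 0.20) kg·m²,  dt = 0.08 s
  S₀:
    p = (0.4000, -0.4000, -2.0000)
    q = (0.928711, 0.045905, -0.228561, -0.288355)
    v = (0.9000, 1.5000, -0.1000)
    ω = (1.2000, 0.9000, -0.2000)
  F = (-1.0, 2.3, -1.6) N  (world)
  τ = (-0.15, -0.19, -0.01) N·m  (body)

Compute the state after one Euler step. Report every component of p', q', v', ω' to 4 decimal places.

p' = (0.4720, -0.2800, -2.0080)
q' = (0.9307, 0.1025, -0.2082, -0.2826)
v' = (0.8200, 1.6840, -0.2280)
ω' = (1.1365, 0.8026, -0.1954)

p' = p + v·dt = (0.4720, -0.2800, -2.0080)
v + (F/m)dt = (0.8200, 1.6840, -0.2280)
angular accel α = (-0.7933, -1.2175, 0.0580)
ω + α·dt = (1.1365, 0.8026, -0.1954)
2q̇ = q⊗(0,ω) = (0.0929479, 1.4196849, 0.4989949, 0.1298455)
updated quaternion q' = (0.9307, 0.1025, -0.2082, -0.2826)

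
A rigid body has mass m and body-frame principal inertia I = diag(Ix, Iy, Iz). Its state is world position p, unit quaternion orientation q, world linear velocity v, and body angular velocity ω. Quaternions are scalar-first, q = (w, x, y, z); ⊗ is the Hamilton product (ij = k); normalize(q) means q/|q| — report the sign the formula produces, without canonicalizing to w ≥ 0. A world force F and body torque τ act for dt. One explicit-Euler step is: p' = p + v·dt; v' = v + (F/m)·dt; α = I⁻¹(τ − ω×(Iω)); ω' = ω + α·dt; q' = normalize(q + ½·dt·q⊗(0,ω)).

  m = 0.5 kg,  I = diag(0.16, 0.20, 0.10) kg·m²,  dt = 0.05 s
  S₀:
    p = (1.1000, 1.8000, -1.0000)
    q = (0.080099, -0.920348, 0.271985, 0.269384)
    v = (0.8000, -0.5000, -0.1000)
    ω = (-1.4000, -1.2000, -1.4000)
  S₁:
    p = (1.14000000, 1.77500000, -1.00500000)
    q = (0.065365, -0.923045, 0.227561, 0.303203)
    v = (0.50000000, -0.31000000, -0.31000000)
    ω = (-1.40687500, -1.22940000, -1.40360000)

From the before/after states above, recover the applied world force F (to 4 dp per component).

v₁ − v₀ = (-0.30000000, 0.19000000, -0.21000000)
m·(v₁−v₀)/dt = (-3.0000, 1.9000, -2.1000)

F = (-3.0000, 1.9000, -2.1000)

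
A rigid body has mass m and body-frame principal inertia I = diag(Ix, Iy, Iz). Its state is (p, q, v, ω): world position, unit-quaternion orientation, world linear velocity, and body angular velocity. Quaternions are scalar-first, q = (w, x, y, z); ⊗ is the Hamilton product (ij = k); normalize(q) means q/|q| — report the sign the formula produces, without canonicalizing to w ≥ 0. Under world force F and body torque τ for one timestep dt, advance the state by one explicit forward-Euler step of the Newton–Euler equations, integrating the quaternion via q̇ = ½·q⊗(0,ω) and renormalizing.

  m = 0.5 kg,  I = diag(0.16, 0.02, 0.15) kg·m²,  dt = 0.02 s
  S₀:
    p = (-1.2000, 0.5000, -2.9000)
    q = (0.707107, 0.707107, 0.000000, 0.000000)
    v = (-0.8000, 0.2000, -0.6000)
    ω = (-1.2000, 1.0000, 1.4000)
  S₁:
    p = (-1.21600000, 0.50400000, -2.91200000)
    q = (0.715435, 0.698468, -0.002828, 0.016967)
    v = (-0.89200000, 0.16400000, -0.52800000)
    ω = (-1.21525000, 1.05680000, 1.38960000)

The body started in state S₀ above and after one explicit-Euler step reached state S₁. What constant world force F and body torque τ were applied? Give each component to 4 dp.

F = (-2.3000, -0.9000, 1.8000)
τ = (0.0600, 0.0400, 0.0900)

ω₁ − ω₀ = (-0.01525000, 0.05680000, -0.01040000)
ω₀×(Iω₀) = (0.1820, -0.0168, 0.1680)
τ = I·(Δω/dt) + ω₀×(Iω₀) = (0.0600, 0.0400, 0.0900)
v₁ − v₀ = (-0.09200000, -0.03600000, 0.07200000)
applied force F = (-2.3000, -0.9000, 1.8000)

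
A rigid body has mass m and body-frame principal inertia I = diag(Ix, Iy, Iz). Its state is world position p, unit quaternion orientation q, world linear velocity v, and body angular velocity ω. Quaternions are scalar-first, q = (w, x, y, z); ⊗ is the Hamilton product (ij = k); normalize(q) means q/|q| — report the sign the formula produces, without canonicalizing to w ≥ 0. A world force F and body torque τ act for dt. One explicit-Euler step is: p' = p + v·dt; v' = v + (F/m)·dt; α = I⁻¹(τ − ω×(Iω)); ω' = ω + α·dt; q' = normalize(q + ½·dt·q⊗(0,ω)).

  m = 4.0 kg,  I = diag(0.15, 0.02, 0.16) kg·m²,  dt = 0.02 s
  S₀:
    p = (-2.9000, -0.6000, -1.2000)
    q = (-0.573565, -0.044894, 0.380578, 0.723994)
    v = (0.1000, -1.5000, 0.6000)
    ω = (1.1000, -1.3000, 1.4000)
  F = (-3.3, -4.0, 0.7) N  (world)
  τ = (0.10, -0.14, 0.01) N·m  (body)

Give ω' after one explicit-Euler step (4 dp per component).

ω' = (1.1473, -1.4246, 1.3780)

gyro term ω×Iω = (-0.2548, -0.0154, 0.1859)
(τ − ω×Iω)/I = (2.3653, -6.2300, -1.0994)
ω' = ω + α·dt = (1.1473, -1.4246, 1.3780)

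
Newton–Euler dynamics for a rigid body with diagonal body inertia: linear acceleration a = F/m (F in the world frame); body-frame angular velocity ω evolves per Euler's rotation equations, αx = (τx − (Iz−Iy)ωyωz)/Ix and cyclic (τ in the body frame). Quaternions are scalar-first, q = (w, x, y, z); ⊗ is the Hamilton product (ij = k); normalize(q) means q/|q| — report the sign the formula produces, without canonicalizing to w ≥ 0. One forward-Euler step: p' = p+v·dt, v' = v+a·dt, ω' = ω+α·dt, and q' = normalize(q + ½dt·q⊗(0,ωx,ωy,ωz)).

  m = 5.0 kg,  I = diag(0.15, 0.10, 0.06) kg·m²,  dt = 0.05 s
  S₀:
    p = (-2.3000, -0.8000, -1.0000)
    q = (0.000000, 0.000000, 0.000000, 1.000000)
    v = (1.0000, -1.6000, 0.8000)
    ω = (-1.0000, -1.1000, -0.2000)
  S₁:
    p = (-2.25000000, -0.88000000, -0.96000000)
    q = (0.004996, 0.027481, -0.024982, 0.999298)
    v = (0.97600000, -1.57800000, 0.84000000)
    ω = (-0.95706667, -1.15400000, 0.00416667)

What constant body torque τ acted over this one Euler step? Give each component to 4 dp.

τ = (0.1200, -0.0900, 0.1900)

Δω = ω₁−ω₀ = (0.04293333, -0.05400000, 0.20416667)
gyro term ω₀×Iω₀ = (-0.0088, 0.0180, -0.0550)
τ = I·(Δω/dt) + ω₀×(Iω₀) = (0.1200, -0.0900, 0.1900)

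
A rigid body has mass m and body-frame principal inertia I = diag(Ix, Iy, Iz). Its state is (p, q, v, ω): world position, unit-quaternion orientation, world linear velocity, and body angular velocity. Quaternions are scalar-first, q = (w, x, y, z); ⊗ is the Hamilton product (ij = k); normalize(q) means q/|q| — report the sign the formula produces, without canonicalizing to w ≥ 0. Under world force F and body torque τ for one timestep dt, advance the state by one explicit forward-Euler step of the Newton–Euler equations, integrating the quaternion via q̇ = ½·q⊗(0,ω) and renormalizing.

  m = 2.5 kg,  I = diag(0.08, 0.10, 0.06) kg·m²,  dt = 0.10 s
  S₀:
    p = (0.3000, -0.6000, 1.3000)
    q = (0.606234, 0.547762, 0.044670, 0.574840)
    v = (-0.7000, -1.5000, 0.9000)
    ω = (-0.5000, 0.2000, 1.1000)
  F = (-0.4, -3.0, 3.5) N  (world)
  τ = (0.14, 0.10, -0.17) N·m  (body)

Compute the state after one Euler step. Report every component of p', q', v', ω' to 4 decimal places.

a = (-0.1600, -1.2000, 1.4000)
new position p' = (0.2300, -0.7500, 1.3900)
v' = v + a·dt = (-0.7160, -1.6200, 1.0400)
gyro term ω×Iω = (-0.0088, -0.0110, -0.0020)
(τ − ω×Iω)/I = (1.8600, 1.1100, -2.8000)
ω' = ω + α·dt = (-0.3140, 0.3110, 0.8200)
Hamilton product q⊗(0,ω) = (-0.3673770, -0.3689480, -0.7687114, 0.7987448)
q + ½dt·q⊗(0,ω), renormalized = (0.5868, 0.5283, 0.0062, 0.6136)

p' = (0.2300, -0.7500, 1.3900)
q' = (0.5868, 0.5283, 0.0062, 0.6136)
v' = (-0.7160, -1.6200, 1.0400)
ω' = (-0.3140, 0.3110, 0.8200)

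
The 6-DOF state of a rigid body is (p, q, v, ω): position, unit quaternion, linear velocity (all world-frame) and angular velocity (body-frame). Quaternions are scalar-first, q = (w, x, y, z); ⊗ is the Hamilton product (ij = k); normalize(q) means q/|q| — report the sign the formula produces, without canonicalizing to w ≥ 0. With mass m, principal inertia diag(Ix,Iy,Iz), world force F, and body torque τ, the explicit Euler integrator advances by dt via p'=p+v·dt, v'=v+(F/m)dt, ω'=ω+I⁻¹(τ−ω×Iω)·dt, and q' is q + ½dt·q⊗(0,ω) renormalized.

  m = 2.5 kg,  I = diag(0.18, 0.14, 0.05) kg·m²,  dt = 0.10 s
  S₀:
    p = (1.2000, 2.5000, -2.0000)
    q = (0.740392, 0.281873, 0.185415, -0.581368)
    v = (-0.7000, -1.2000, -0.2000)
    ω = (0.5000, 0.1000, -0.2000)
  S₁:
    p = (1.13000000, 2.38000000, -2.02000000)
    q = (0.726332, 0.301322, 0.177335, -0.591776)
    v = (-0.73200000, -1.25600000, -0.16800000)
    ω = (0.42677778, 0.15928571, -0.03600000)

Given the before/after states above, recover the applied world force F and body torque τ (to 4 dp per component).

F = (-0.8000, -1.4000, 0.8000)
τ = (-0.1300, 0.0700, 0.0800)

Δω = ω₁−ω₀ = (-0.07322222, 0.05928571, 0.16400000)
ω₀×(Iω₀) = (0.0018, -0.0130, -0.0020)
applied torque τ = (-0.1300, 0.0700, 0.0800)
v₁ − v₀ = (-0.03200000, -0.05600000, 0.03200000)
F = m·Δv/dt = (-0.8000, -1.4000, 0.8000)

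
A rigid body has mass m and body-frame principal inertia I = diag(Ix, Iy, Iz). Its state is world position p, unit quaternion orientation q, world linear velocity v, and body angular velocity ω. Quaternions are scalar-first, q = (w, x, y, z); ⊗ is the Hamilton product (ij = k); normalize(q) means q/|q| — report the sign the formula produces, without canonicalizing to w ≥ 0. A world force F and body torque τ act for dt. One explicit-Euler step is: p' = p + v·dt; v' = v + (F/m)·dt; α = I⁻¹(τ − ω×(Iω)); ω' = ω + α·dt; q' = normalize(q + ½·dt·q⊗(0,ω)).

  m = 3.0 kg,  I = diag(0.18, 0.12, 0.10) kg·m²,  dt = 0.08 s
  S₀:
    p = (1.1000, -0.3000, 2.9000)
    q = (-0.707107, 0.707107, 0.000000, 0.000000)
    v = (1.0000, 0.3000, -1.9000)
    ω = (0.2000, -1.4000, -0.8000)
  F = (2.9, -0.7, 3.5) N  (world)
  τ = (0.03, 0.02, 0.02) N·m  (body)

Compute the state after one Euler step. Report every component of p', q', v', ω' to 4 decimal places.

p' = (1.1800, -0.2760, 2.7480)
q' = (-0.7113, 0.7000, 0.0621, -0.0169)
v' = (1.0773, 0.2813, -1.8067)
ω' = (0.2233, -1.3781, -0.7974)

precession coupling ω×(Iω) = (-0.0224, -0.0128, 0.0168)
α = I⁻¹(τ − ω×Iω) = (0.2911, 0.2733, 0.0320)
new body rate ω' = (0.2233, -1.3781, -0.7974)
2q̇ = q⊗(0,ω) = (-0.1414214, -0.1414214, 1.5556354, -0.4242642)
q' = normalize(q + ½dt·q⊗(0,ω)) = (-0.7113, 0.7000, 0.0621, -0.0169)
linear accel F/m = (0.9667, -0.2333, 1.1667)
p' = p + v·dt = (1.1800, -0.2760, 2.7480)
new velocity v' = (1.0773, 0.2813, -1.8067)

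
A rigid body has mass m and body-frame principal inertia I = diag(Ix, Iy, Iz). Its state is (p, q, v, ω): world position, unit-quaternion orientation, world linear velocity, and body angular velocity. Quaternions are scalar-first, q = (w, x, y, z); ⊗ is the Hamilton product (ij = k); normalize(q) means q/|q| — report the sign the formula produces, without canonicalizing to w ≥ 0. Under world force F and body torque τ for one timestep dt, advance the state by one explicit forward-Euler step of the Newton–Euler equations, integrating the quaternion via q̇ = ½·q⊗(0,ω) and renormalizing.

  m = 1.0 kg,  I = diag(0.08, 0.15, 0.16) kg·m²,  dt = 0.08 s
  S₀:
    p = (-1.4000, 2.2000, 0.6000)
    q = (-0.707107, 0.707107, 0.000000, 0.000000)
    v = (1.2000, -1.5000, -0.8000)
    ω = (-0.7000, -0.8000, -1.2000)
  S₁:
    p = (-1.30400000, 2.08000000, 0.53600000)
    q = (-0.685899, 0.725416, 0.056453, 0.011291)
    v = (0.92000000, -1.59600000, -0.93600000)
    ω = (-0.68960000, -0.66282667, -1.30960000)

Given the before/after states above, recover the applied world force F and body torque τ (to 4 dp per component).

Δω = ω₁−ω₀ = (0.01040000, 0.13717333, -0.10960000)
applied torque τ = (0.0200, 0.1900, -0.1800)
v₁ − v₀ = (-0.28000000, -0.09600000, -0.13600000)
applied force F = (-3.5000, -1.2000, -1.7000)

F = (-3.5000, -1.2000, -1.7000)
τ = (0.0200, 0.1900, -0.1800)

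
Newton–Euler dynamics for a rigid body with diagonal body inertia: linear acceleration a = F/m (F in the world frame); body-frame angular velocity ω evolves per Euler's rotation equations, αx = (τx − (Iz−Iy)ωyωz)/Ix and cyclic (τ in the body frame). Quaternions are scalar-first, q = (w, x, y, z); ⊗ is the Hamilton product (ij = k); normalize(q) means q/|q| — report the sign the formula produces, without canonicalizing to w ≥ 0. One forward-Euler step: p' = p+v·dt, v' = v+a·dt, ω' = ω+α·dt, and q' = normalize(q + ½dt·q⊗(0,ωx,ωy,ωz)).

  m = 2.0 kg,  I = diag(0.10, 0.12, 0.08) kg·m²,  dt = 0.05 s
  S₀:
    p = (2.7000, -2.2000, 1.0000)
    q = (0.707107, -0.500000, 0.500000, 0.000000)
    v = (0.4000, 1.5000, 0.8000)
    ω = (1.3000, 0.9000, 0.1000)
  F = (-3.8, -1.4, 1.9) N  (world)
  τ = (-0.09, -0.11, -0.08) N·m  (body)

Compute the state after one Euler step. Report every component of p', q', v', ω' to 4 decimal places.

p' = (2.7200, -2.1250, 1.0400)
q' = (0.7115, -0.4754, 0.5168, -0.0257)
v' = (0.3050, 1.4650, 0.8475)
ω' = (1.2568, 0.8531, 0.0354)

ω×(Iω) gyroscopic = (-0.0036, 0.0026, 0.0234)
angular accel α = (-0.8640, -0.9383, -1.2925)
ω' = ω + α·dt = (1.2568, 0.8531, 0.0354)
2q̇ = q⊗(0,ω) = (0.2000000, 0.9692391, 0.6863963, -1.0292893)
q + ½dt·q⊗(0,ω), renormalized = (0.7115, -0.4754, 0.5168, -0.0257)
a = F/m = (-1.9000, -0.7000, 0.9500)
new position p' = (2.7200, -2.1250, 1.0400)
v' = v + a·dt = (0.3050, 1.4650, 0.8475)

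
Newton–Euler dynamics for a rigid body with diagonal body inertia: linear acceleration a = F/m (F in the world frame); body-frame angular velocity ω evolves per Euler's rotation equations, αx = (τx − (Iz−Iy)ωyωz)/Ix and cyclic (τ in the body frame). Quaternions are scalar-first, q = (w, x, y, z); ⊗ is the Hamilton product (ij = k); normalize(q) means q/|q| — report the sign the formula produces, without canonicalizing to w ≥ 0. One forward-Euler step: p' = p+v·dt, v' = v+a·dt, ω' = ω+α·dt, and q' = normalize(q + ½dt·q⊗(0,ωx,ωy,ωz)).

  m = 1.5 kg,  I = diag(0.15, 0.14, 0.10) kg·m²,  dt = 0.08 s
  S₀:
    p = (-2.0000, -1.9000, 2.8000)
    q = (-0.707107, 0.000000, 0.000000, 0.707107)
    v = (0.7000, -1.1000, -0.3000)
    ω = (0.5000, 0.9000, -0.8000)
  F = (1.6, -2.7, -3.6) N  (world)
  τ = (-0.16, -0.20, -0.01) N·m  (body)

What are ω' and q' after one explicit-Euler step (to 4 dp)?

ω' = (0.3993, 0.7971, -0.8044)
q' = (-0.6836, -0.0395, -0.0113, 0.7287)

precession coupling ω×(Iω) = (0.0288, -0.0200, -0.0045)
angular accel α = (-1.2587, -1.2857, -0.0550)
ω' = ω + α·dt = (0.3993, 0.7971, -0.8044)
q⊗(0,ω) = (0.5656856, -0.9899498, -0.2828428, 0.5656856)
q + ½dt·q⊗(0,ω), renormalized = (-0.6836, -0.0395, -0.0113, 0.7287)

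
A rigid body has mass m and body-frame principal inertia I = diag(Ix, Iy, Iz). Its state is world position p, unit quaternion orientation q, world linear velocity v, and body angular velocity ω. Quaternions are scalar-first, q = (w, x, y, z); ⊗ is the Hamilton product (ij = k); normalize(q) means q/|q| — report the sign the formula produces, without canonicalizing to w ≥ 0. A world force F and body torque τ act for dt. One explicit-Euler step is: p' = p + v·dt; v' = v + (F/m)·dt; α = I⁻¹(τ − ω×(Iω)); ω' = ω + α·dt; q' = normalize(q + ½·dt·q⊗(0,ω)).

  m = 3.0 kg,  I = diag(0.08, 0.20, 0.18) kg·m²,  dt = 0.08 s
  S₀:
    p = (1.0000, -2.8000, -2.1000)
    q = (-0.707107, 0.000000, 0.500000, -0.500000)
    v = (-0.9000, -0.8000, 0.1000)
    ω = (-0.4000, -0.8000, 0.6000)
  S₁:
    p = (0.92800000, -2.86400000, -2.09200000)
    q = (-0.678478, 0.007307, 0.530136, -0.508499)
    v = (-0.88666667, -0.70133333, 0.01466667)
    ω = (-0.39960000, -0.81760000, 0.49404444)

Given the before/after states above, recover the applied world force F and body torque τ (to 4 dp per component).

Δv = v₁−v₀ = (0.01333333, 0.09866667, -0.08533333)
F = m·Δv/dt = (0.5000, 3.7000, -3.2000)
Δω = ω₁−ω₀ = (0.00040000, -0.01760000, -0.10595556)
I·α + gyro = (0.0100, -0.0200, -0.2000)

F = (0.5000, 3.7000, -3.2000)
τ = (0.0100, -0.0200, -0.2000)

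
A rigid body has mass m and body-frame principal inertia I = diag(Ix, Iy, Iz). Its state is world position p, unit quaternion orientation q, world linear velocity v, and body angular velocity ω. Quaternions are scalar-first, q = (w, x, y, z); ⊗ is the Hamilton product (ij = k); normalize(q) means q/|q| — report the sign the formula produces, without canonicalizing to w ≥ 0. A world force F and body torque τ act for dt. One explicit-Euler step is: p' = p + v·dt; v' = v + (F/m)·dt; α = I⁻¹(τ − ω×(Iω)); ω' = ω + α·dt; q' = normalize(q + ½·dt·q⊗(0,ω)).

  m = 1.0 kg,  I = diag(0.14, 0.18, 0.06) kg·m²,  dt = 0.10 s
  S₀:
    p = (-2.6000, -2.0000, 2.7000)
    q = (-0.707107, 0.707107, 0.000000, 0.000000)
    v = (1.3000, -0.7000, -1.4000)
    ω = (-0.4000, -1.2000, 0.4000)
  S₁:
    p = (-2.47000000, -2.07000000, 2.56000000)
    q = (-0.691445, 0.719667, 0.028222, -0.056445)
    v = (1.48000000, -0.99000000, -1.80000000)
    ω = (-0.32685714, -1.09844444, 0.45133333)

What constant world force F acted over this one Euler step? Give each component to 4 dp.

Δv = v₁−v₀ = (0.18000000, -0.29000000, -0.40000000)
applied force F = (1.8000, -2.9000, -4.0000)

F = (1.8000, -2.9000, -4.0000)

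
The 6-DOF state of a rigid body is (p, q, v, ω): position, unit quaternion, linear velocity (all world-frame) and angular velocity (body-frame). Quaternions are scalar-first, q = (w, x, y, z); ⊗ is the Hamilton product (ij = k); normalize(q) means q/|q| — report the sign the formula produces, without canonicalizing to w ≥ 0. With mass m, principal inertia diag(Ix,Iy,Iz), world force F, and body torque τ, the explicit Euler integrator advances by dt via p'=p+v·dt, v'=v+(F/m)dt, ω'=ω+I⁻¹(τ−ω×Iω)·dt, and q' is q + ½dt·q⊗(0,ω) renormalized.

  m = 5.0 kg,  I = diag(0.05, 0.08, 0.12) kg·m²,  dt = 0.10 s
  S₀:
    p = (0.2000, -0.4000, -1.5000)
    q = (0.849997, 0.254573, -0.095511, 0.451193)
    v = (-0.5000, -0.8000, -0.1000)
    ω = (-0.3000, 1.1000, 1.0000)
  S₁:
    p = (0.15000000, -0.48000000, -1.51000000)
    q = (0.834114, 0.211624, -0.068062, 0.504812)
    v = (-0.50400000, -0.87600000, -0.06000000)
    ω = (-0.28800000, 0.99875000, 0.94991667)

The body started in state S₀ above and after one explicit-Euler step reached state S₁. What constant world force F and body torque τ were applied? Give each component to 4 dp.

F = (-0.2000, -3.8000, 2.0000)
τ = (0.0500, -0.0600, -0.0700)

velocity change Δv = (-0.00400000, -0.07600000, 0.04000000)
F = m·Δv/dt = (-0.2000, -3.8000, 2.0000)
ω₁ − ω₀ = (0.01200000, -0.10125000, -0.05008333)
I·α + gyro = (0.0500, -0.0600, -0.0700)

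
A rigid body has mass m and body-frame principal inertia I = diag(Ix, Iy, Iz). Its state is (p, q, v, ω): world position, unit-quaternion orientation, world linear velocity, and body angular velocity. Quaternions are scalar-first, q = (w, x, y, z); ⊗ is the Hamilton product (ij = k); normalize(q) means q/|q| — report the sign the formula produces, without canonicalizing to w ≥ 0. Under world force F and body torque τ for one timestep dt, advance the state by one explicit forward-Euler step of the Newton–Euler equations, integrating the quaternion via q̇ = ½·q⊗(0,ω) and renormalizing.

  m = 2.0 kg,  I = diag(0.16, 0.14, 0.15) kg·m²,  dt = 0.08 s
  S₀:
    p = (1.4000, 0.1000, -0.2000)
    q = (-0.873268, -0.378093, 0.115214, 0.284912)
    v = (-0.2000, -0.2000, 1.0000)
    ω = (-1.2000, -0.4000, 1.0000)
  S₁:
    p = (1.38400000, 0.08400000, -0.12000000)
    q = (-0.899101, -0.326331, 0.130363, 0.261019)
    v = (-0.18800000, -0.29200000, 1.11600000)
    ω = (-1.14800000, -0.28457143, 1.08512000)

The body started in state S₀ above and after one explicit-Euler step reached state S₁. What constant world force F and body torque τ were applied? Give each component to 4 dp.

Δv = v₁−v₀ = (0.01200000, -0.09200000, 0.11600000)
m·(v₁−v₀)/dt = (0.3000, -2.3000, 2.9000)
ω₁ − ω₀ = (0.05200000, 0.11542857, 0.08512000)
τ = I·(Δω/dt) + ω₀×(Iω₀) = (0.1000, 0.1900, 0.1500)

F = (0.3000, -2.3000, 2.9000)
τ = (0.1000, 0.1900, 0.1500)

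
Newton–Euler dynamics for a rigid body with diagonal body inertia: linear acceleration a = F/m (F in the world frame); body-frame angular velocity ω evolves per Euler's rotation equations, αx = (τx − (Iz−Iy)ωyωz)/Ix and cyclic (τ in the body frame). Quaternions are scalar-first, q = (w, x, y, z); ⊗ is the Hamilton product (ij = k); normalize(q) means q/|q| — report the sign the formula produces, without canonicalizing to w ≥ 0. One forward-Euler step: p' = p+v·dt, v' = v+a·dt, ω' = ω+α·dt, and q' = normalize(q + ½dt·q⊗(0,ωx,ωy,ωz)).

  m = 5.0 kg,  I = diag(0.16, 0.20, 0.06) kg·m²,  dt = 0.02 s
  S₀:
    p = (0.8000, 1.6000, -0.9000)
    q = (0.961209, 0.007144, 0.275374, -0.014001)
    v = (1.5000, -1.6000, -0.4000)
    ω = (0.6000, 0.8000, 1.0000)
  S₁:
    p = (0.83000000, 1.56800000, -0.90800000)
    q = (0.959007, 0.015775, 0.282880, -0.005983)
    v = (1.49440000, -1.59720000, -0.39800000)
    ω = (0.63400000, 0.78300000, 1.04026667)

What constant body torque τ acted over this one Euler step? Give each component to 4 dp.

τ = (0.1600, -0.1100, 0.1400)

ω₁ − ω₀ = (0.03400000, -0.01700000, 0.04026667)
I·α + gyro = (0.1600, -0.1100, 0.1400)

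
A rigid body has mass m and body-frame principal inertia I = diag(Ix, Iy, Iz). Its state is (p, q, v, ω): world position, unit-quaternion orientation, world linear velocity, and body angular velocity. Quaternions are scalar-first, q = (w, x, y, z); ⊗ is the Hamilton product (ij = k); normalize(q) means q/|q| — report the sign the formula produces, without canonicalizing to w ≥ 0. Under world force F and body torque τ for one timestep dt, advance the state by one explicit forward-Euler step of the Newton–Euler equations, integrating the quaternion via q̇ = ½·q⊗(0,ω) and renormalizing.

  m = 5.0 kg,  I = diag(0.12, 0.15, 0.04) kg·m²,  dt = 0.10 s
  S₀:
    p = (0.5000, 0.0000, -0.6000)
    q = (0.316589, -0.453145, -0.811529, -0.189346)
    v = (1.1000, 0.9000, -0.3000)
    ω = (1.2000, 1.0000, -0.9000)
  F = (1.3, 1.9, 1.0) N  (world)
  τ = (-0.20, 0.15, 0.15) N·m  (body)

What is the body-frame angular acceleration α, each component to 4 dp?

ω×(Iω) gyroscopic = (0.0990, -0.0864, 0.0360)
(τ − ω×Iω)/I = (-2.4917, 1.5760, 2.8500)

α = (-2.4917, 1.5760, 2.8500)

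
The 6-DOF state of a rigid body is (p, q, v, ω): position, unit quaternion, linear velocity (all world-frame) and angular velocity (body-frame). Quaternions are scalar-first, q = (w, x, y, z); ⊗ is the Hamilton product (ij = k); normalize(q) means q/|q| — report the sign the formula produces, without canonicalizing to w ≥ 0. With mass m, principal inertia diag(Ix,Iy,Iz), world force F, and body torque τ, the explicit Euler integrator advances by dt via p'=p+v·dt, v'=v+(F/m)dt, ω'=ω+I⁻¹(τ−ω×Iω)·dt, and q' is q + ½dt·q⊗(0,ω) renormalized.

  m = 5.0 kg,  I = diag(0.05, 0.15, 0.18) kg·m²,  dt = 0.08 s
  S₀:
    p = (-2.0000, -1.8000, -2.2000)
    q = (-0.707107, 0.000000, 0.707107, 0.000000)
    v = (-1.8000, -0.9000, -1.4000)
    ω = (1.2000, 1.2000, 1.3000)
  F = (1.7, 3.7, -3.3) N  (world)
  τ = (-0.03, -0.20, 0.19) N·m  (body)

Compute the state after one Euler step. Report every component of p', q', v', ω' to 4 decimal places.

gyro term ω×Iω = (0.0468, -0.2028, 0.1440)
(τ − ω×Iω)/I = (-1.5360, 0.0187, 0.2556)
ω' = ω + α·dt = (1.0771, 1.2015, 1.3204)
Hamilton product q⊗(0,ω) = (-0.8485284, 0.0707107, -0.8485284, -1.7677675)
q + ½dt·q⊗(0,ω), renormalized = (-0.7384, 0.0028, 0.6707, -0.0705)
p + v·dt = (-2.1440, -1.8720, -2.3120)
v + (F/m)dt = (-1.7728, -0.8408, -1.4528)

p' = (-2.1440, -1.8720, -2.3120)
q' = (-0.7384, 0.0028, 0.6707, -0.0705)
v' = (-1.7728, -0.8408, -1.4528)
ω' = (1.0771, 1.2015, 1.3204)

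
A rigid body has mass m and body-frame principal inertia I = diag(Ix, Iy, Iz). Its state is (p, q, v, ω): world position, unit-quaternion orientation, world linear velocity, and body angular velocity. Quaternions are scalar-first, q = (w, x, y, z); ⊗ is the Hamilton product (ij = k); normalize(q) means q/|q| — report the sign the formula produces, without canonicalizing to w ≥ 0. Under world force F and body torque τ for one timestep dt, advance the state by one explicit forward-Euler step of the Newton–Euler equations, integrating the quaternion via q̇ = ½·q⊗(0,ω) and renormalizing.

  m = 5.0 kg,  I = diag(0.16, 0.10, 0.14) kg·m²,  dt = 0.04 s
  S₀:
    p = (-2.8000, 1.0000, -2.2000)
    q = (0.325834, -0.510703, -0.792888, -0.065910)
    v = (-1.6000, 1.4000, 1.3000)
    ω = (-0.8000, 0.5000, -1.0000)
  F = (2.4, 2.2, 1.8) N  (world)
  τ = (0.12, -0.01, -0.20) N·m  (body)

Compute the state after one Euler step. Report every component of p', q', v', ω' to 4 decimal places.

p' = (-2.8640, 1.0560, -2.1480)
q' = (0.3242, -0.4992, -0.7985, -0.0902)
v' = (-1.5808, 1.4176, 1.3144)
ω' = (-0.7650, 0.4896, -1.0640)

linear accel F/m = (0.4800, 0.4400, 0.3600)
p' = p + v·dt = (-2.8640, 1.0560, -2.1480)
new velocity v' = (-1.5808, 1.4176, 1.3144)
α = I⁻¹(τ − ω×Iω) = (0.8750, -0.2600, -1.6000)
ω' = ω + α·dt = (-0.7650, 0.4896, -1.0640)
2q̇ = q⊗(0,ω) = (-0.0780284, 0.5651758, -0.2950580, -1.2154959)
q' = normalize(q + ½dt·q⊗(0,ω)) = (0.3242, -0.4992, -0.7985, -0.0902)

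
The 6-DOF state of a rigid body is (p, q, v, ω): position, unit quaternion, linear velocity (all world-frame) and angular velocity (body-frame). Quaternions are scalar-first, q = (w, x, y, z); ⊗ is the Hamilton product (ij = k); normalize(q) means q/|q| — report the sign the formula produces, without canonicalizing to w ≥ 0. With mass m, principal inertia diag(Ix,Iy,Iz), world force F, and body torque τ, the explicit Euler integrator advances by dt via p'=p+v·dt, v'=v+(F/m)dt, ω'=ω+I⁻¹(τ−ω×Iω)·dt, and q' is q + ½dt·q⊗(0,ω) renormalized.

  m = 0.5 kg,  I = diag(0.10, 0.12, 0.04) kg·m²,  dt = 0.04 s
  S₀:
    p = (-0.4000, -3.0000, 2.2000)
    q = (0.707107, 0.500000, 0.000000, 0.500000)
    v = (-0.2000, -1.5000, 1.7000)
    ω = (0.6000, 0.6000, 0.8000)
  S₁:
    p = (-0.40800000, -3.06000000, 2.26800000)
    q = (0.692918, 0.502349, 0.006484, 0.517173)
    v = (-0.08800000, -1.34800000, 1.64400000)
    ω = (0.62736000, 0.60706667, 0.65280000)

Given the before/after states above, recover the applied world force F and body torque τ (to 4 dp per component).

velocity change Δv = (0.11200000, 0.15200000, -0.05600000)
applied force F = (1.4000, 1.9000, -0.7000)
rate change Δω = (0.02736000, 0.00706667, -0.14720000)
precession coupling = (-0.0384, 0.0288, 0.0072)
τ = I·(Δω/dt) + ω₀×(Iω₀) = (0.0300, 0.0500, -0.1400)

F = (1.4000, 1.9000, -0.7000)
τ = (0.0300, 0.0500, -0.1400)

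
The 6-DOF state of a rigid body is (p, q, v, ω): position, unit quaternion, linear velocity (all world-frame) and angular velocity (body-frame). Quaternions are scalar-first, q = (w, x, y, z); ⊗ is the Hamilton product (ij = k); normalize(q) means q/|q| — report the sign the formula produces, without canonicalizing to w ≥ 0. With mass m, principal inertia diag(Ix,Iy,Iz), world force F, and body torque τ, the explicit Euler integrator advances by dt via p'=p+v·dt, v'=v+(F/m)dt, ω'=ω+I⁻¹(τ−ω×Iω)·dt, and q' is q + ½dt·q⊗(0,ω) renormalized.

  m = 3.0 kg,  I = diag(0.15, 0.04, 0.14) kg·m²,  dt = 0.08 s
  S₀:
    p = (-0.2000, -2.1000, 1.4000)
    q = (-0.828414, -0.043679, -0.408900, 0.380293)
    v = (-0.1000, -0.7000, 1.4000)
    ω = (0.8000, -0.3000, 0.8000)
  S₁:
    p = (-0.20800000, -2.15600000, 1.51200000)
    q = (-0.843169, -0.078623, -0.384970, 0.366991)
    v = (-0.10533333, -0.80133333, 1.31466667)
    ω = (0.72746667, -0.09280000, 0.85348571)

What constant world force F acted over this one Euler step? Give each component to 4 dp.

F = (-0.2000, -3.8000, -3.2000)

velocity change Δv = (-0.00533333, -0.10133333, -0.08533333)
applied force F = (-0.2000, -3.8000, -3.2000)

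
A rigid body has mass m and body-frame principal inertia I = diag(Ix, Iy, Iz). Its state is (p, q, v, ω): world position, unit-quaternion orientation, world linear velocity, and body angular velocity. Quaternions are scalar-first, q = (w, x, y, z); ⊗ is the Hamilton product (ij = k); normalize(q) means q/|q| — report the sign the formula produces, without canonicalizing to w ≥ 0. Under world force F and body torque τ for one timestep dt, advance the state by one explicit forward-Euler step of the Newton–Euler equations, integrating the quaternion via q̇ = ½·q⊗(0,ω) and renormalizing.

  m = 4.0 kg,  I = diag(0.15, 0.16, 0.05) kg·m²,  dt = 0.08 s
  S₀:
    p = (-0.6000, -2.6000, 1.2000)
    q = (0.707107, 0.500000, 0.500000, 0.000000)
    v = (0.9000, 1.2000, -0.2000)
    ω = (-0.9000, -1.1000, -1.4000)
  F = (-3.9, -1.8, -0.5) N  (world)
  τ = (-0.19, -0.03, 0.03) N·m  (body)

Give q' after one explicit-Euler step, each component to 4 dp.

q' = (0.7447, 0.4451, 0.4953, -0.0435)

2q̇ = q⊗(0,ω) = (1.0000000, -1.3363963, -0.0778177, -1.0899498)
updated quaternion q' = (0.7447, 0.4451, 0.4953, -0.0435)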